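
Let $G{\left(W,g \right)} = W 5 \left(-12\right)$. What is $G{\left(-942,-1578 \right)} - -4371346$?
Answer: $4427866$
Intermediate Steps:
$G{\left(W,g \right)} = - 60 W$ ($G{\left(W,g \right)} = 5 W \left(-12\right) = - 60 W$)
$G{\left(-942,-1578 \right)} - -4371346 = \left(-60\right) \left(-942\right) - -4371346 = 56520 + 4371346 = 4427866$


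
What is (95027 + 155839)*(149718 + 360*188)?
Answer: 54537766668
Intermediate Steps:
(95027 + 155839)*(149718 + 360*188) = 250866*(149718 + 67680) = 250866*217398 = 54537766668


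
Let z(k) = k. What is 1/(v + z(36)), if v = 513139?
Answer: 1/513175 ≈ 1.9487e-6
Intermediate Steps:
1/(v + z(36)) = 1/(513139 + 36) = 1/513175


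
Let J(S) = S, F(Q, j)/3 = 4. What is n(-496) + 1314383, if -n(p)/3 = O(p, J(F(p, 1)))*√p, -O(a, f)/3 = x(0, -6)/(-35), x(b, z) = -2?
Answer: 1314383 + 72*I*√31/35 ≈ 1.3144e+6 + 11.454*I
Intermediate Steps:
F(Q, j) = 12 (F(Q, j) = 3*4 = 12)
O(a, f) = -6/35 (O(a, f) = -(-6)/(-35) = -(-6)*(-1)/35 = -3*2/35 = -6/35)
n(p) = 18*√p/35 (n(p) = -(-18)*√p/35 = 18*√p/35)
n(-496) + 1314383 = 18*√(-496)/35 + 1314383 = 18*(4*I*√31)/35 + 1314383 = 72*I*√31/35 + 1314383 = 1314383 + 72*I*√31/35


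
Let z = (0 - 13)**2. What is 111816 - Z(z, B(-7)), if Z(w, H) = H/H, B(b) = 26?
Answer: 111815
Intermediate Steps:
z = 169 (z = (-13)**2 = 169)
Z(w, H) = 1
111816 - Z(z, B(-7)) = 111816 - 1*1 = 111816 - 1 = 111815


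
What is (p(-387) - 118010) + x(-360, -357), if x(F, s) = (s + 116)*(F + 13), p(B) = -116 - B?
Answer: -34112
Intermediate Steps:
x(F, s) = (13 + F)*(116 + s) (x(F, s) = (116 + s)*(13 + F) = (13 + F)*(116 + s))
(p(-387) - 118010) + x(-360, -357) = ((-116 - 1*(-387)) - 118010) + (1508 + 13*(-357) + 116*(-360) - 360*(-357)) = ((-116 + 387) - 118010) + (1508 - 4641 - 41760 + 128520) = (271 - 118010) + 83627 = -117739 + 83627 = -34112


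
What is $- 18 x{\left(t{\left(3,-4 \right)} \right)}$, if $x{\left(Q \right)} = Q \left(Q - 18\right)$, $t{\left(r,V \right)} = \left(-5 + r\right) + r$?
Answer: $306$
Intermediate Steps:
$t{\left(r,V \right)} = -5 + 2 r$
$x{\left(Q \right)} = Q \left(-18 + Q\right)$
$- 18 x{\left(t{\left(3,-4 \right)} \right)} = - 18 \left(-5 + 2 \cdot 3\right) \left(-18 + \left(-5 + 2 \cdot 3\right)\right) = - 18 \left(-5 + 6\right) \left(-18 + \left(-5 + 6\right)\right) = - 18 \cdot 1 \left(-18 + 1\right) = - 18 \cdot 1 \left(-17\right) = \left(-18\right) \left(-17\right) = 306$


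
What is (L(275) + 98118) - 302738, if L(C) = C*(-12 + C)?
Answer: -132295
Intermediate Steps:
(L(275) + 98118) - 302738 = (275*(-12 + 275) + 98118) - 302738 = (275*263 + 98118) - 302738 = (72325 + 98118) - 302738 = 170443 - 302738 = -132295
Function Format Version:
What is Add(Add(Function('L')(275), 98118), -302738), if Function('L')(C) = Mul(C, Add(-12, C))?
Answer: -132295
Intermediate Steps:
Add(Add(Function('L')(275), 98118), -302738) = Add(Add(Mul(275, Add(-12, 275)), 98118), -302738) = Add(Add(Mul(275, 263), 98118), -302738) = Add(Add(72325, 98118), -302738) = Add(170443, -302738) = -132295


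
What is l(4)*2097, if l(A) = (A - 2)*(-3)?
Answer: -12582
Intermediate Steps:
l(A) = 6 - 3*A (l(A) = (-2 + A)*(-3) = 6 - 3*A)
l(4)*2097 = (6 - 3*4)*2097 = (6 - 12)*2097 = -6*2097 = -12582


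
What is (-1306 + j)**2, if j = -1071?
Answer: 5650129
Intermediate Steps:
(-1306 + j)**2 = (-1306 - 1071)**2 = (-2377)**2 = 5650129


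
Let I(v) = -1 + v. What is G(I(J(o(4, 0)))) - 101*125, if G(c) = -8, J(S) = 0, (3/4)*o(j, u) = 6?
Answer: -12633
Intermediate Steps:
o(j, u) = 8 (o(j, u) = (4/3)*6 = 8)
G(I(J(o(4, 0)))) - 101*125 = -8 - 101*125 = -8 - 12625 = -12633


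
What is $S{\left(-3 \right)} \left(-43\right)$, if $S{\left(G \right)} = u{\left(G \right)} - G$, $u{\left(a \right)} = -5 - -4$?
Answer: $-86$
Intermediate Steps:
$u{\left(a \right)} = -1$ ($u{\left(a \right)} = -5 + 4 = -1$)
$S{\left(G \right)} = -1 - G$
$S{\left(-3 \right)} \left(-43\right) = \left(-1 - -3\right) \left(-43\right) = \left(-1 + 3\right) \left(-43\right) = 2 \left(-43\right) = -86$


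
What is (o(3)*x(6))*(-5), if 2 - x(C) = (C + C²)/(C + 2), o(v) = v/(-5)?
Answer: -39/4 ≈ -9.7500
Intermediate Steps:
o(v) = -v/5 (o(v) = v*(-⅕) = -v/5)
x(C) = 2 - (C + C²)/(2 + C) (x(C) = 2 - (C + C²)/(C + 2) = 2 - (C + C²)/(2 + C))
(o(3)*x(6))*(-5) = ((-⅕*3)*((4 + 6 - 1*6²)/(2 + 6)))*(-5) = -3*(4 + 6 - 1*36)/(5*8)*(-5) = -3*(4 + 6 - 36)/40*(-5) = -3*(-26)/40*(-5) = -⅗*(-13/4)*(-5) = (39/20)*(-5) = -39/4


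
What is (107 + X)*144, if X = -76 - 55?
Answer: -3456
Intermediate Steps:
X = -131
(107 + X)*144 = (107 - 131)*144 = -24*144 = -3456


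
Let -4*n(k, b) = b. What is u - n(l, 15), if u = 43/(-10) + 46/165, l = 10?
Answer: -179/660 ≈ -0.27121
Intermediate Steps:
n(k, b) = -b/4
u = -1327/330 (u = 43*(-⅒) + 46*(1/165) = -43/10 + 46/165 = -1327/330 ≈ -4.0212)
u - n(l, 15) = -1327/330 - (-1)*15/4 = -1327/330 - 1*(-15/4) = -1327/330 + 15/4 = -179/660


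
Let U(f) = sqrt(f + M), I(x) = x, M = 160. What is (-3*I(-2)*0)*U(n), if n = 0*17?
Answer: 0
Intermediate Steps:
n = 0
U(f) = sqrt(160 + f) (U(f) = sqrt(f + 160) = sqrt(160 + f))
(-3*I(-2)*0)*U(n) = (-3*(-2)*0)*sqrt(160 + 0) = (6*0)*sqrt(160) = 0*(4*sqrt(10)) = 0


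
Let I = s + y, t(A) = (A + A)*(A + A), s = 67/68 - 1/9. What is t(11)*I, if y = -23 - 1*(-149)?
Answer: 9395287/153 ≈ 61407.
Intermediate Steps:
y = 126 (y = -23 + 149 = 126)
s = 535/612 (s = 67*(1/68) - 1*1/9 = 67/68 - 1/9 = 535/612 ≈ 0.87418)
t(A) = 4*A**2 (t(A) = (2*A)*(2*A) = 4*A**2)
I = 77647/612 (I = 535/612 + 126 = 77647/612 ≈ 126.87)
t(11)*I = (4*11**2)*(77647/612) = (4*121)*(77647/612) = 484*(77647/612) = 9395287/153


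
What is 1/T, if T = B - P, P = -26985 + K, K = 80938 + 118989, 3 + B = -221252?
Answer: -1/394197 ≈ -2.5368e-6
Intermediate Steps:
B = -221255 (B = -3 - 221252 = -221255)
K = 199927
P = 172942 (P = -26985 + 199927 = 172942)
T = -394197 (T = -221255 - 1*172942 = -221255 - 172942 = -394197)
1/T = 1/(-394197) = -1/394197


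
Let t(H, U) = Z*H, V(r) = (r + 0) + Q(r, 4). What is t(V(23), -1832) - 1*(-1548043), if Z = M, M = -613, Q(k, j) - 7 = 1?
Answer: 1529040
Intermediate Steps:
Q(k, j) = 8 (Q(k, j) = 7 + 1 = 8)
V(r) = 8 + r (V(r) = (r + 0) + 8 = r + 8 = 8 + r)
Z = -613
t(H, U) = -613*H
t(V(23), -1832) - 1*(-1548043) = -613*(8 + 23) - 1*(-1548043) = -613*31 + 1548043 = -19003 + 1548043 = 1529040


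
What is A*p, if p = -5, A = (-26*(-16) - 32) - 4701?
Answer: 21585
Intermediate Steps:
A = -4317 (A = (416 - 32) - 4701 = 384 - 4701 = -4317)
A*p = -4317*(-5) = 21585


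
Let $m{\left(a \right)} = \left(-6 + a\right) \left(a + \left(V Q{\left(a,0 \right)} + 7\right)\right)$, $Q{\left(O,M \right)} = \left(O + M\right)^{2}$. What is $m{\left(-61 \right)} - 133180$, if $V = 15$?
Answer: $-3869167$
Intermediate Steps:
$Q{\left(O,M \right)} = \left(M + O\right)^{2}$
$m{\left(a \right)} = \left(-6 + a\right) \left(7 + a + 15 a^{2}\right)$ ($m{\left(a \right)} = \left(-6 + a\right) \left(a + \left(15 \left(0 + a\right)^{2} + 7\right)\right) = \left(-6 + a\right) \left(a + \left(15 a^{2} + 7\right)\right) = \left(-6 + a\right) \left(a + \left(7 + 15 a^{2}\right)\right) = \left(-6 + a\right) \left(7 + a + 15 a^{2}\right)$)
$m{\left(-61 \right)} - 133180 = \left(-42 - 61 - 89 \left(-61\right)^{2} + 15 \left(-61\right)^{3}\right) - 133180 = \left(-42 - 61 - 331169 + 15 \left(-226981\right)\right) - 133180 = \left(-42 - 61 - 331169 - 3404715\right) - 133180 = -3735987 - 133180 = -3869167$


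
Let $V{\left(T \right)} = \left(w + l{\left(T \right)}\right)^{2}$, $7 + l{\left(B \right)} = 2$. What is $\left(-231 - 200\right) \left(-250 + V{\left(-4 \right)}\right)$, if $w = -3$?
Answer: $80166$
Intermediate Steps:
$l{\left(B \right)} = -5$ ($l{\left(B \right)} = -7 + 2 = -5$)
$V{\left(T \right)} = 64$ ($V{\left(T \right)} = \left(-3 - 5\right)^{2} = \left(-8\right)^{2} = 64$)
$\left(-231 - 200\right) \left(-250 + V{\left(-4 \right)}\right) = \left(-231 - 200\right) \left(-250 + 64\right) = \left(-431\right) \left(-186\right) = 80166$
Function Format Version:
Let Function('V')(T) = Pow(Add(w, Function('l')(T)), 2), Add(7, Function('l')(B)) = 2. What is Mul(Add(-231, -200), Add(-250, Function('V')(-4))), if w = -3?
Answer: 80166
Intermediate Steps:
Function('l')(B) = -5 (Function('l')(B) = Add(-7, 2) = -5)
Function('V')(T) = 64 (Function('V')(T) = Pow(Add(-3, -5), 2) = Pow(-8, 2) = 64)
Mul(Add(-231, -200), Add(-250, Function('V')(-4))) = Mul(Add(-231, -200), Add(-250, 64)) = Mul(-431, -186) = 80166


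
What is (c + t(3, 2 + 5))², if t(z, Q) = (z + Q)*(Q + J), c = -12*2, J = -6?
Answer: 196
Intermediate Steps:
c = -24
t(z, Q) = (-6 + Q)*(Q + z) (t(z, Q) = (z + Q)*(Q - 6) = (Q + z)*(-6 + Q) = (-6 + Q)*(Q + z))
(c + t(3, 2 + 5))² = (-24 + ((2 + 5)² - 6*(2 + 5) - 6*3 + (2 + 5)*3))² = (-24 + (7² - 6*7 - 18 + 7*3))² = (-24 + (49 - 42 - 18 + 21))² = (-24 + 10)² = (-14)² = 196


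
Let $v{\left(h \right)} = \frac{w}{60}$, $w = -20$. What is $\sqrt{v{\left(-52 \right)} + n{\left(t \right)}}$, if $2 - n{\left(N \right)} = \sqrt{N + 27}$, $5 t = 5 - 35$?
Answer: $\frac{\sqrt{15 - 9 \sqrt{21}}}{3} \approx 1.7076 i$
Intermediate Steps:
$v{\left(h \right)} = - \frac{1}{3}$ ($v{\left(h \right)} = - \frac{20}{60} = \left(-20\right) \frac{1}{60} = - \frac{1}{3}$)
$t = -6$ ($t = \frac{5 - 35}{5} = \frac{1}{5} \left(-30\right) = -6$)
$n{\left(N \right)} = 2 - \sqrt{27 + N}$ ($n{\left(N \right)} = 2 - \sqrt{N + 27} = 2 - \sqrt{27 + N}$)
$\sqrt{v{\left(-52 \right)} + n{\left(t \right)}} = \sqrt{- \frac{1}{3} + \left(2 - \sqrt{27 - 6}\right)} = \sqrt{- \frac{1}{3} + \left(2 - \sqrt{21}\right)} = \sqrt{\frac{5}{3} - \sqrt{21}}$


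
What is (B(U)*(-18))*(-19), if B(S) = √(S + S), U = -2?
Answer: 684*I ≈ 684.0*I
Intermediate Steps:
B(S) = √2*√S (B(S) = √(2*S) = √2*√S)
(B(U)*(-18))*(-19) = ((√2*√(-2))*(-18))*(-19) = ((√2*(I*√2))*(-18))*(-19) = ((2*I)*(-18))*(-19) = -36*I*(-19) = 684*I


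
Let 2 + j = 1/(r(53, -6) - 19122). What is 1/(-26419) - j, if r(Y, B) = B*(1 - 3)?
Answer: 1009741489/504867090 ≈ 2.0000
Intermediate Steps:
r(Y, B) = -2*B (r(Y, B) = B*(-2) = -2*B)
j = -38221/19110 (j = -2 + 1/(-2*(-6) - 19122) = -2 + 1/(12 - 19122) = -2 + 1/(-19110) = -2 - 1/19110 = -38221/19110 ≈ -2.0001)
1/(-26419) - j = 1/(-26419) - 1*(-38221/19110) = -1/26419 + 38221/19110 = 1009741489/504867090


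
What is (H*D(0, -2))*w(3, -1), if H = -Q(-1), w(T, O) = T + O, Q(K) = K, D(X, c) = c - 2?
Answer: -8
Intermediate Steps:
D(X, c) = -2 + c
w(T, O) = O + T
H = 1 (H = -1*(-1) = 1)
(H*D(0, -2))*w(3, -1) = (1*(-2 - 2))*(-1 + 3) = (1*(-4))*2 = -4*2 = -8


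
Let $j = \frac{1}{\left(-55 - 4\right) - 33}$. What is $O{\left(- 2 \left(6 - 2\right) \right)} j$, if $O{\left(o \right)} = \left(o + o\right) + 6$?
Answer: $\frac{5}{46} \approx 0.1087$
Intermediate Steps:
$j = - \frac{1}{92}$ ($j = \frac{1}{-59 - 33} = \frac{1}{-92} = - \frac{1}{92} \approx -0.01087$)
$O{\left(o \right)} = 6 + 2 o$ ($O{\left(o \right)} = 2 o + 6 = 6 + 2 o$)
$O{\left(- 2 \left(6 - 2\right) \right)} j = \left(6 + 2 \left(- 2 \left(6 - 2\right)\right)\right) \left(- \frac{1}{92}\right) = \left(6 + 2 \left(\left(-2\right) 4\right)\right) \left(- \frac{1}{92}\right) = \left(6 + 2 \left(-8\right)\right) \left(- \frac{1}{92}\right) = \left(6 - 16\right) \left(- \frac{1}{92}\right) = \left(-10\right) \left(- \frac{1}{92}\right) = \frac{5}{46}$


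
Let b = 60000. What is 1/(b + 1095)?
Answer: 1/61095 ≈ 1.6368e-5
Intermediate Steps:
1/(b + 1095) = 1/(60000 + 1095) = 1/61095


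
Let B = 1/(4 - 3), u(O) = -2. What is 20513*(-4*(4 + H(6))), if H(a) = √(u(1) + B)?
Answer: -328208 - 82052*I ≈ -3.2821e+5 - 82052.0*I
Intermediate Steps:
B = 1 (B = 1/1 = 1)
H(a) = I (H(a) = √(-2 + 1) = √(-1) = I)
20513*(-4*(4 + H(6))) = 20513*(-4*(4 + I)) = 20513*(-16 - 4*I) = -328208 - 82052*I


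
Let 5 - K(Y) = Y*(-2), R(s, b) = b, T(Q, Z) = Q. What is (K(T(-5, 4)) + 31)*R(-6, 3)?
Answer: 78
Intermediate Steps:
K(Y) = 5 + 2*Y (K(Y) = 5 - Y*(-2) = 5 - (-2)*Y = 5 + 2*Y)
(K(T(-5, 4)) + 31)*R(-6, 3) = ((5 + 2*(-5)) + 31)*3 = ((5 - 10) + 31)*3 = (-5 + 31)*3 = 26*3 = 78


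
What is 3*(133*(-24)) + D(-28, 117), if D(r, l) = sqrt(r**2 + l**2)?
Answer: -9576 + sqrt(14473) ≈ -9455.7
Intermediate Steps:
D(r, l) = sqrt(l**2 + r**2)
3*(133*(-24)) + D(-28, 117) = 3*(133*(-24)) + sqrt(117**2 + (-28)**2) = 3*(-3192) + sqrt(13689 + 784) = -9576 + sqrt(14473)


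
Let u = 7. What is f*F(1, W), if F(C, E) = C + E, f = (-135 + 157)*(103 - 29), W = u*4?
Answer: 47212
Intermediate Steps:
W = 28 (W = 7*4 = 28)
f = 1628 (f = 22*74 = 1628)
f*F(1, W) = 1628*(1 + 28) = 1628*29 = 47212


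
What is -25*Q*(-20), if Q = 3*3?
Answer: 4500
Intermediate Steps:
Q = 9
-25*Q*(-20) = -25*9*(-20) = -225*(-20) = 4500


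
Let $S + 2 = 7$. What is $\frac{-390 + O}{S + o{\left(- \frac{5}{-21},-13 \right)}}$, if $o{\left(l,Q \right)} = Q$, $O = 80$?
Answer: $\frac{155}{4} \approx 38.75$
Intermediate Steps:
$S = 5$ ($S = -2 + 7 = 5$)
$\frac{-390 + O}{S + o{\left(- \frac{5}{-21},-13 \right)}} = \frac{-390 + 80}{5 - 13} = - \frac{310}{-8} = \left(-310\right) \left(- \frac{1}{8}\right) = \frac{155}{4}$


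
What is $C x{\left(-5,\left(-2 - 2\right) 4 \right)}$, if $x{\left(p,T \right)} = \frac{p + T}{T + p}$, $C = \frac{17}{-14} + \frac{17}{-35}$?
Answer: $- \frac{17}{10} \approx -1.7$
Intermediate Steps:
$C = - \frac{17}{10}$ ($C = 17 \left(- \frac{1}{14}\right) + 17 \left(- \frac{1}{35}\right) = - \frac{17}{14} - \frac{17}{35} = - \frac{17}{10} \approx -1.7$)
$x{\left(p,T \right)} = 1$ ($x{\left(p,T \right)} = \frac{T + p}{T + p} = 1$)
$C x{\left(-5,\left(-2 - 2\right) 4 \right)} = \left(- \frac{17}{10}\right) 1 = - \frac{17}{10}$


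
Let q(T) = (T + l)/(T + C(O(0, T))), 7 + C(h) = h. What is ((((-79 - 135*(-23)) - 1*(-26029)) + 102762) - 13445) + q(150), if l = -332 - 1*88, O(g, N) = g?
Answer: 16926926/143 ≈ 1.1837e+5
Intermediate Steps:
C(h) = -7 + h
l = -420 (l = -332 - 88 = -420)
q(T) = (-420 + T)/(-7 + T) (q(T) = (T - 420)/(T + (-7 + 0)) = (-420 + T)/(T - 7) = (-420 + T)/(-7 + T))
((((-79 - 135*(-23)) - 1*(-26029)) + 102762) - 13445) + q(150) = ((((-79 - 135*(-23)) - 1*(-26029)) + 102762) - 13445) + (-420 + 150)/(-7 + 150) = ((((-79 + 3105) + 26029) + 102762) - 13445) - 270/143 = (((3026 + 26029) + 102762) - 13445) + (1/143)*(-270) = ((29055 + 102762) - 13445) - 270/143 = (131817 - 13445) - 270/143 = 118372 - 270/143 = 16926926/143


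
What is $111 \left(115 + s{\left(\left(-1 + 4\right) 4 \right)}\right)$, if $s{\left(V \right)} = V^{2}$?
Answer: $28749$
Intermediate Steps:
$111 \left(115 + s{\left(\left(-1 + 4\right) 4 \right)}\right) = 111 \left(115 + \left(\left(-1 + 4\right) 4\right)^{2}\right) = 111 \left(115 + \left(3 \cdot 4\right)^{2}\right) = 111 \left(115 + 12^{2}\right) = 111 \left(115 + 144\right) = 111 \cdot 259 = 28749$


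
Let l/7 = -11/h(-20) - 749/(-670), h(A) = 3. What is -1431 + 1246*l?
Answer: -23779558/1005 ≈ -23661.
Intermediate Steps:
l = -35861/2010 (l = 7*(-11/3 - 749/(-670)) = 7*(-11*⅓ - 749*(-1/670)) = 7*(-11/3 + 749/670) = 7*(-5123/2010) = -35861/2010 ≈ -17.841)
-1431 + 1246*l = -1431 + 1246*(-35861/2010) = -1431 - 22341403/1005 = -23779558/1005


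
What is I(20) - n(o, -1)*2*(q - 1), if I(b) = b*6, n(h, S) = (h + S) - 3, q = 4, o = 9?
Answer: 90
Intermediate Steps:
n(h, S) = -3 + S + h (n(h, S) = (S + h) - 3 = -3 + S + h)
I(b) = 6*b
I(20) - n(o, -1)*2*(q - 1) = 6*20 - (-3 - 1 + 9)*2*(4 - 1) = 120 - 5*2*3 = 120 - 5*6 = 120 - 1*30 = 120 - 30 = 90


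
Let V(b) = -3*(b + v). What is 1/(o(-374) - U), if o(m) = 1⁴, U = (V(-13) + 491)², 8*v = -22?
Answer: -16/4635393 ≈ -3.4517e-6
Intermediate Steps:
v = -11/4 (v = (⅛)*(-22) = -11/4 ≈ -2.7500)
V(b) = 33/4 - 3*b (V(b) = -3*(b - 11/4) = -3*(-11/4 + b) = 33/4 - 3*b)
U = 4635409/16 (U = ((33/4 - 3*(-13)) + 491)² = ((33/4 + 39) + 491)² = (189/4 + 491)² = (2153/4)² = 4635409/16 ≈ 2.8971e+5)
o(m) = 1
1/(o(-374) - U) = 1/(1 - 1*4635409/16) = 1/(1 - 4635409/16) = 1/(-4635393/16) = -16/4635393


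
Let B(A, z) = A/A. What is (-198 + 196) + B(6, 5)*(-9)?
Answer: -11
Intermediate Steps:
B(A, z) = 1
(-198 + 196) + B(6, 5)*(-9) = (-198 + 196) + 1*(-9) = -2 - 9 = -11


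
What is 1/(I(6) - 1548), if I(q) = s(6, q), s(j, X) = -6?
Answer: -1/1554 ≈ -0.00064350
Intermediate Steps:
I(q) = -6
1/(I(6) - 1548) = 1/(-6 - 1548) = 1/(-1554) = -1/1554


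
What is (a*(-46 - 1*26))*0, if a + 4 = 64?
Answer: 0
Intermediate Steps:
a = 60 (a = -4 + 64 = 60)
(a*(-46 - 1*26))*0 = (60*(-46 - 1*26))*0 = (60*(-46 - 26))*0 = (60*(-72))*0 = -4320*0 = 0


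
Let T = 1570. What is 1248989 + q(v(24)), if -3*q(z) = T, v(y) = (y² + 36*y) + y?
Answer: 3745397/3 ≈ 1.2485e+6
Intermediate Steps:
v(y) = y² + 37*y
q(z) = -1570/3 (q(z) = -⅓*1570 = -1570/3)
1248989 + q(v(24)) = 1248989 - 1570/3 = 3745397/3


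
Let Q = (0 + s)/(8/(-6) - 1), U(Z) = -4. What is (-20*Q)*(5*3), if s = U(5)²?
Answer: 14400/7 ≈ 2057.1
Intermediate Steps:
s = 16 (s = (-4)² = 16)
Q = -48/7 (Q = (0 + 16)/(8/(-6) - 1) = 16/(8*(-⅙) - 1) = 16/(-4/3 - 1) = 16/(-7/3) = 16*(-3/7) = -48/7 ≈ -6.8571)
(-20*Q)*(5*3) = (-20*(-48/7))*(5*3) = (960/7)*15 = 14400/7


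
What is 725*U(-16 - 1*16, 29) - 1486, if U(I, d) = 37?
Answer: 25339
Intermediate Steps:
725*U(-16 - 1*16, 29) - 1486 = 725*37 - 1486 = 26825 - 1486 = 25339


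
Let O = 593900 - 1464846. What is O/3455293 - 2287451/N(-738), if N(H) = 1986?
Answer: -7905543126899/6862211898 ≈ -1152.0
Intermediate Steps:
O = -870946
O/3455293 - 2287451/N(-738) = -870946/3455293 - 2287451/1986 = -7905543126899/6862211898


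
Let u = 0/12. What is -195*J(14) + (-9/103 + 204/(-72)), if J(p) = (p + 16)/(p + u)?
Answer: -1820285/4326 ≈ -420.78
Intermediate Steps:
u = 0 (u = 0*(1/12) = 0)
J(p) = (16 + p)/p (J(p) = (p + 16)/(p + 0) = (16 + p)/p)
-195*J(14) + (-9/103 + 204/(-72)) = -195*(16 + 14)/14 + (-9/103 + 204/(-72)) = -195*30/14 + (-9*1/103 + 204*(-1/72)) = -195*15/7 + (-9/103 - 17/6) = -2925/7 - 1805/618 = -1820285/4326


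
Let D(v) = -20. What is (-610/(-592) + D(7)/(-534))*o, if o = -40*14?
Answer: -5907650/9879 ≈ -598.00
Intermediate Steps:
o = -560
(-610/(-592) + D(7)/(-534))*o = (-610/(-592) - 20/(-534))*(-560) = (-610*(-1/592) - 20*(-1/534))*(-560) = (305/296 + 10/267)*(-560) = (84395/79032)*(-560) = -5907650/9879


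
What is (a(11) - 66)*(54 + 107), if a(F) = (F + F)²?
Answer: 67298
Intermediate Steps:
a(F) = 4*F² (a(F) = (2*F)² = 4*F²)
(a(11) - 66)*(54 + 107) = (4*11² - 66)*(54 + 107) = (4*121 - 66)*161 = (484 - 66)*161 = 418*161 = 67298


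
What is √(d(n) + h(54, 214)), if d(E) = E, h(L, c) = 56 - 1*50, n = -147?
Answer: I*√141 ≈ 11.874*I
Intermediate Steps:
h(L, c) = 6 (h(L, c) = 56 - 50 = 6)
√(d(n) + h(54, 214)) = √(-147 + 6) = √(-141) = I*√141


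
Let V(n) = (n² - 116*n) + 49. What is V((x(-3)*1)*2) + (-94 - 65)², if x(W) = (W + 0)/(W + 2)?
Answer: 24670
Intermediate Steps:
x(W) = W/(2 + W)
V(n) = 49 + n² - 116*n
V((x(-3)*1)*2) + (-94 - 65)² = (49 + ((-3/(2 - 3)*1)*2)² - 116*-3/(2 - 3)*1*2) + (-94 - 65)² = (49 + ((-3/(-1)*1)*2)² - 116*-3/(-1)*1*2) + (-159)² = (49 + ((-3*(-1)*1)*2)² - 116*-3*(-1)*1*2) + 25281 = (49 + ((3*1)*2)² - 116*3*1*2) + 25281 = (49 + (3*2)² - 348*2) + 25281 = (49 + 6² - 116*6) + 25281 = (49 + 36 - 696) + 25281 = -611 + 25281 = 24670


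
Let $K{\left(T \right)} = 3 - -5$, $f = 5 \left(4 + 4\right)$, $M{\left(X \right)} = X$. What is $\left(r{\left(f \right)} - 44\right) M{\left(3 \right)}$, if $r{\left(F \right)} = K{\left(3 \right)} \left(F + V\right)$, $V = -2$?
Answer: $780$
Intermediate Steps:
$f = 40$ ($f = 5 \cdot 8 = 40$)
$K{\left(T \right)} = 8$ ($K{\left(T \right)} = 3 + 5 = 8$)
$r{\left(F \right)} = -16 + 8 F$ ($r{\left(F \right)} = 8 \left(F - 2\right) = 8 \left(-2 + F\right) = -16 + 8 F$)
$\left(r{\left(f \right)} - 44\right) M{\left(3 \right)} = \left(\left(-16 + 8 \cdot 40\right) - 44\right) 3 = \left(\left(-16 + 320\right) - 44\right) 3 = \left(304 - 44\right) 3 = 260 \cdot 3 = 780$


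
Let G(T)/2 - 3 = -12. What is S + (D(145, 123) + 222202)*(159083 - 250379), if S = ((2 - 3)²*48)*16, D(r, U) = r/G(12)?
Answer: -20285417584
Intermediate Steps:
G(T) = -18 (G(T) = 6 + 2*(-12) = 6 - 24 = -18)
D(r, U) = -r/18 (D(r, U) = r/(-18) = r*(-1/18) = -r/18)
S = 768 (S = ((-1)²*48)*16 = (1*48)*16 = 48*16 = 768)
S + (D(145, 123) + 222202)*(159083 - 250379) = 768 + (-1/18*145 + 222202)*(159083 - 250379) = 768 + (-145/18 + 222202)*(-91296) = 768 + (3999491/18)*(-91296) = 768 - 20285418352 = -20285417584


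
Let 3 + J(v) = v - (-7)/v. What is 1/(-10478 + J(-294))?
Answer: -42/452551 ≈ -9.2807e-5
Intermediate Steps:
J(v) = -3 + v + 7/v (J(v) = -3 + (v - (-7)/v) = -3 + (v + 7/v) = -3 + v + 7/v)
1/(-10478 + J(-294)) = 1/(-10478 + (-3 - 294 + 7/(-294))) = 1/(-10478 + (-3 - 294 + 7*(-1/294))) = 1/(-10478 + (-3 - 294 - 1/42)) = 1/(-10478 - 12475/42) = 1/(-452551/42) = -42/452551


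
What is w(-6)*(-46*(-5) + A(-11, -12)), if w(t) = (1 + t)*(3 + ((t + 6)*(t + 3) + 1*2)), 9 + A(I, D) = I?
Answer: -5250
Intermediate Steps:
A(I, D) = -9 + I
w(t) = (1 + t)*(5 + (3 + t)*(6 + t)) (w(t) = (1 + t)*(3 + ((6 + t)*(3 + t) + 2)) = (1 + t)*(3 + ((3 + t)*(6 + t) + 2)) = (1 + t)*(3 + (2 + (3 + t)*(6 + t))) = (1 + t)*(5 + (3 + t)*(6 + t)))
w(-6)*(-46*(-5) + A(-11, -12)) = (23 + (-6)**3 + 10*(-6)**2 + 32*(-6))*(-46*(-5) + (-9 - 11)) = (23 - 216 + 10*36 - 192)*(230 - 20) = (23 - 216 + 360 - 192)*210 = -25*210 = -5250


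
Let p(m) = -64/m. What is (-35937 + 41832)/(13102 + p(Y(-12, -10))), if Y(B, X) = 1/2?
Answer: 5895/12974 ≈ 0.45437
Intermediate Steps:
Y(B, X) = ½
(-35937 + 41832)/(13102 + p(Y(-12, -10))) = (-35937 + 41832)/(13102 - 64/½) = 5895/(13102 - 64*2) = 5895/(13102 - 128) = 5895/12974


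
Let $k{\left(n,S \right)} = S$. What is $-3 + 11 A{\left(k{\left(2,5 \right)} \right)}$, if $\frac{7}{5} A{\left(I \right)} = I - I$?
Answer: $-3$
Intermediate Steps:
$A{\left(I \right)} = 0$ ($A{\left(I \right)} = \frac{5 \left(I - I\right)}{7} = \frac{5}{7} \cdot 0 = 0$)
$-3 + 11 A{\left(k{\left(2,5 \right)} \right)} = -3 + 11 \cdot 0 = -3 + 0 = -3$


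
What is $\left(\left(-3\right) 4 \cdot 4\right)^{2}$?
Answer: $2304$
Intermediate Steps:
$\left(\left(-3\right) 4 \cdot 4\right)^{2} = \left(\left(-12\right) 4\right)^{2} = \left(-48\right)^{2} = 2304$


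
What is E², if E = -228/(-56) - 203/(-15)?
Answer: 13667809/44100 ≈ 309.93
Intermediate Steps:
E = 3697/210 (E = -228*(-1/56) - 203*(-1/15) = 57/14 + 203/15 = 3697/210 ≈ 17.605)
E² = (3697/210)² = 13667809/44100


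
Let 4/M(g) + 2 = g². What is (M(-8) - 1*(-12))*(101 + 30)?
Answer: 48994/31 ≈ 1580.5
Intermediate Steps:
M(g) = 4/(-2 + g²)
(M(-8) - 1*(-12))*(101 + 30) = (4/(-2 + (-8)²) - 1*(-12))*(101 + 30) = (4/(-2 + 64) + 12)*131 = (4/62 + 12)*131 = (4*(1/62) + 12)*131 = (2/31 + 12)*131 = (374/31)*131 = 48994/31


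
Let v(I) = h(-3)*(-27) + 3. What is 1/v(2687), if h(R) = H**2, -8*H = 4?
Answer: -4/15 ≈ -0.26667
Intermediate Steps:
H = -1/2 (H = -1/8*4 = -1/2 ≈ -0.50000)
h(R) = 1/4 (h(R) = (-1/2)**2 = 1/4)
v(I) = -15/4 (v(I) = (1/4)*(-27) + 3 = -27/4 + 3 = -15/4)
1/v(2687) = 1/(-15/4) = -4/15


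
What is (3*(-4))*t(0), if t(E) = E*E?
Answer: 0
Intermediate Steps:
t(E) = E²
(3*(-4))*t(0) = (3*(-4))*0² = -12*0 = 0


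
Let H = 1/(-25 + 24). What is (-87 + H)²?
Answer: 7744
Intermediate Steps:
H = -1 (H = 1/(-1) = -1)
(-87 + H)² = (-87 - 1)² = (-88)² = 7744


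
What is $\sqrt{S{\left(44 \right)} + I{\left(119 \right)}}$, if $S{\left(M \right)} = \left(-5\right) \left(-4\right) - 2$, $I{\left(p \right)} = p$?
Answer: $\sqrt{137} \approx 11.705$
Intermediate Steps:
$S{\left(M \right)} = 18$ ($S{\left(M \right)} = 20 - 2 = 18$)
$\sqrt{S{\left(44 \right)} + I{\left(119 \right)}} = \sqrt{18 + 119} = \sqrt{137}$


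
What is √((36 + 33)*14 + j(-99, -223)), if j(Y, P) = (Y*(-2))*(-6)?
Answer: I*√222 ≈ 14.9*I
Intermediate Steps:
j(Y, P) = 12*Y (j(Y, P) = -2*Y*(-6) = 12*Y)
√((36 + 33)*14 + j(-99, -223)) = √((36 + 33)*14 + 12*(-99)) = √(69*14 - 1188) = √(966 - 1188) = √(-222) = I*√222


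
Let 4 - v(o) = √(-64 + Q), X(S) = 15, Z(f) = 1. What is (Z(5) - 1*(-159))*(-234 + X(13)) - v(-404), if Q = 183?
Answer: -35044 + √119 ≈ -35033.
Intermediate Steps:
v(o) = 4 - √119 (v(o) = 4 - √(-64 + 183) = 4 - √119)
(Z(5) - 1*(-159))*(-234 + X(13)) - v(-404) = (1 - 1*(-159))*(-234 + 15) - (4 - √119) = (1 + 159)*(-219) + (-4 + √119) = 160*(-219) + (-4 + √119) = -35040 + (-4 + √119) = -35044 + √119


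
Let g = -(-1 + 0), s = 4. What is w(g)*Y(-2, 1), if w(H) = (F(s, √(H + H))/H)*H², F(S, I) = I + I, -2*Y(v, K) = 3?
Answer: -3*√2 ≈ -4.2426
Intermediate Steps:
Y(v, K) = -3/2 (Y(v, K) = -½*3 = -3/2)
F(S, I) = 2*I
g = 1 (g = -1*(-1) = 1)
w(H) = 2*√2*H^(3/2) (w(H) = ((2*√(H + H))/H)*H² = ((2*√(2*H))/H)*H² = ((2*(√2*√H))/H)*H² = ((2*√2*√H)/H)*H² = (2*√2/√H)*H² = 2*√2*H^(3/2))
w(g)*Y(-2, 1) = (2*√2*1^(3/2))*(-3/2) = (2*√2*1)*(-3/2) = (2*√2)*(-3/2) = -3*√2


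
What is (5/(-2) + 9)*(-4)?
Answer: -26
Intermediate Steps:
(5/(-2) + 9)*(-4) = (5*(-1/2) + 9)*(-4) = (-5/2 + 9)*(-4) = (13/2)*(-4) = -26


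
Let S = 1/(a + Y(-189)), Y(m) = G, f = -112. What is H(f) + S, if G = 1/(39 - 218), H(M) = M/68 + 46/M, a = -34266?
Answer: -12015922193/5839201480 ≈ -2.0578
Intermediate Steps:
H(M) = 46/M + M/68 (H(M) = M*(1/68) + 46/M = M/68 + 46/M = 46/M + M/68)
G = -1/179 (G = 1/(-179) = -1/179 ≈ -0.0055866)
Y(m) = -1/179
S = -179/6133615 (S = 1/(-34266 - 1/179) = 1/(-6133615/179) = -179/6133615 ≈ -2.9183e-5)
H(f) + S = (46/(-112) + (1/68)*(-112)) - 179/6133615 = (46*(-1/112) - 28/17) - 179/6133615 = (-23/56 - 28/17) - 179/6133615 = -1959/952 - 179/6133615 = -12015922193/5839201480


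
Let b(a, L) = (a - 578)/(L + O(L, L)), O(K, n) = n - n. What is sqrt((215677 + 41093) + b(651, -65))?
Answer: sqrt(1084848505)/65 ≈ 506.72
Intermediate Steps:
O(K, n) = 0
b(a, L) = (-578 + a)/L (b(a, L) = (a - 578)/(L + 0) = (-578 + a)/L)
sqrt((215677 + 41093) + b(651, -65)) = sqrt((215677 + 41093) + (-578 + 651)/(-65)) = sqrt(256770 - 1/65*73) = sqrt(256770 - 73/65) = sqrt(16689977/65) = sqrt(1084848505)/65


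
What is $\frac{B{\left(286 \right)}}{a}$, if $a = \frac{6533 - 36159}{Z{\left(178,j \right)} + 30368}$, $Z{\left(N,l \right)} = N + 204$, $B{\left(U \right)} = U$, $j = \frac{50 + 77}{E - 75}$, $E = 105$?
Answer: $- \frac{4397250}{14813} \approx -296.85$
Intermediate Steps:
$j = \frac{127}{30}$ ($j = \frac{50 + 77}{105 - 75} = \frac{127}{30} \approx 4.2333$)
$Z{\left(N,l \right)} = 204 + N$
$a = - \frac{14813}{15375}$ ($a = \frac{6533 - 36159}{\left(204 + 178\right) + 30368} = - \frac{29626}{382 + 30368} = - \frac{29626}{30750} = \left(-29626\right) \frac{1}{30750} = - \frac{14813}{15375} \approx -0.96345$)
$\frac{B{\left(286 \right)}}{a} = \frac{286}{- \frac{14813}{15375}} = 286 \left(- \frac{15375}{14813}\right) = - \frac{4397250}{14813}$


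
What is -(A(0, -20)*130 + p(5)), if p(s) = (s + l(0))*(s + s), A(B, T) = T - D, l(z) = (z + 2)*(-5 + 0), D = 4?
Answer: 3170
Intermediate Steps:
l(z) = -10 - 5*z (l(z) = (2 + z)*(-5) = -10 - 5*z)
A(B, T) = -4 + T (A(B, T) = T - 1*4 = T - 4 = -4 + T)
p(s) = 2*s*(-10 + s) (p(s) = (s + (-10 - 5*0))*(s + s) = (s + (-10 + 0))*(2*s) = (s - 10)*(2*s) = (-10 + s)*(2*s) = 2*s*(-10 + s))
-(A(0, -20)*130 + p(5)) = -((-4 - 20)*130 + 2*5*(-10 + 5)) = -(-24*130 + 2*5*(-5)) = -(-3120 - 50) = -1*(-3170) = 3170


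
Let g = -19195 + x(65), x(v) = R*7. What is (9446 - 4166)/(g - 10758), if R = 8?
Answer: -5280/29897 ≈ -0.17661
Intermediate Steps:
x(v) = 56 (x(v) = 8*7 = 56)
g = -19139 (g = -19195 + 56 = -19139)
(9446 - 4166)/(g - 10758) = (9446 - 4166)/(-19139 - 10758) = 5280/(-29897) = 5280*(-1/29897) = -5280/29897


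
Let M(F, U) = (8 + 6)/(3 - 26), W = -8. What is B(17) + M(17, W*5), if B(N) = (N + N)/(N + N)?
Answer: 9/23 ≈ 0.39130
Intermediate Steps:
M(F, U) = -14/23 (M(F, U) = 14/(-23) = 14*(-1/23) = -14/23)
B(N) = 1 (B(N) = (2*N)/((2*N)) = (2*N)*(1/(2*N)) = 1)
B(17) + M(17, W*5) = 1 - 14/23 = 9/23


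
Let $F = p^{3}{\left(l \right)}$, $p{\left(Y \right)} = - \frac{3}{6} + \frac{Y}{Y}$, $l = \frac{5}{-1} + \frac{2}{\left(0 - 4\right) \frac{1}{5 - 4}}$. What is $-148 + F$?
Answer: $- \frac{1183}{8} \approx -147.88$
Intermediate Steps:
$l = - \frac{11}{2}$ ($l = 5 \left(-1\right) + \frac{2}{\left(-4\right) 1^{-1}} = -5 + \frac{2}{\left(-4\right) 1} = -5 + \frac{2}{-4} = -5 + 2 \left(- \frac{1}{4}\right) = -5 - \frac{1}{2} = - \frac{11}{2} \approx -5.5$)
$p{\left(Y \right)} = \frac{1}{2}$ ($p{\left(Y \right)} = \left(-3\right) \frac{1}{6} + 1 = - \frac{1}{2} + 1 = \frac{1}{2}$)
$F = \frac{1}{8}$ ($F = \left(\frac{1}{2}\right)^{3} = \frac{1}{8} \approx 0.125$)
$-148 + F = -148 + \frac{1}{8} = - \frac{1183}{8}$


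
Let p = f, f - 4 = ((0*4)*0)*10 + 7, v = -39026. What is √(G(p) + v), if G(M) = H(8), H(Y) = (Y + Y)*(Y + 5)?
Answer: I*√38818 ≈ 197.02*I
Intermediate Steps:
f = 11 (f = 4 + (((0*4)*0)*10 + 7) = 4 + ((0*0)*10 + 7) = 4 + (0*10 + 7) = 4 + (0 + 7) = 4 + 7 = 11)
p = 11
H(Y) = 2*Y*(5 + Y) (H(Y) = (2*Y)*(5 + Y) = 2*Y*(5 + Y))
G(M) = 208 (G(M) = 2*8*(5 + 8) = 2*8*13 = 208)
√(G(p) + v) = √(208 - 39026) = √(-38818) = I*√38818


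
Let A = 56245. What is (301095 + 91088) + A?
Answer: 448428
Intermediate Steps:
(301095 + 91088) + A = (301095 + 91088) + 56245 = 392183 + 56245 = 448428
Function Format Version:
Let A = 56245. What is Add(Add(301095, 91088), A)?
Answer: 448428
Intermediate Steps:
Add(Add(301095, 91088), A) = Add(Add(301095, 91088), 56245) = Add(392183, 56245) = 448428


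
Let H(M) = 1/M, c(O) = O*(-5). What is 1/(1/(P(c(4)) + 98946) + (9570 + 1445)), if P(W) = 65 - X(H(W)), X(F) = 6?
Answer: 99005/1090540076 ≈ 9.0785e-5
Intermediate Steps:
c(O) = -5*O
P(W) = 59 (P(W) = 65 - 1*6 = 65 - 6 = 59)
1/(1/(P(c(4)) + 98946) + (9570 + 1445)) = 1/(1/(59 + 98946) + (9570 + 1445)) = 1/(1/99005 + 11015) = 1/(1090540076/99005) = 99005/1090540076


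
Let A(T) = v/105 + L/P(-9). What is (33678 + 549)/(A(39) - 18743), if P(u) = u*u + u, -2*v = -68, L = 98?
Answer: -43126020/23614057 ≈ -1.8263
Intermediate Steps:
v = 34 (v = -½*(-68) = 34)
P(u) = u + u² (P(u) = u² + u = u + u²)
A(T) = 2123/1260 (A(T) = 34/105 + 98/((-9*(1 - 9))) = 34*(1/105) + 98/((-9*(-8))) = 34/105 + 98/72 = 34/105 + 98*(1/72) = 34/105 + 49/36 = 2123/1260)
(33678 + 549)/(A(39) - 18743) = (33678 + 549)/(2123/1260 - 18743) = 34227/(-23614057/1260) = 34227*(-1260/23614057) = -43126020/23614057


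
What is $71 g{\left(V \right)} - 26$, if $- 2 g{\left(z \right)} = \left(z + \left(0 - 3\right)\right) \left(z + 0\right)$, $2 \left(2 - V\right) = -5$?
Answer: $- \frac{2125}{8} \approx -265.63$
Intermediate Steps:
$V = \frac{9}{2}$ ($V = 2 - - \frac{5}{2} = 2 + \frac{5}{2} = \frac{9}{2} \approx 4.5$)
$g{\left(z \right)} = - \frac{z \left(-3 + z\right)}{2}$ ($g{\left(z \right)} = - \frac{\left(z + \left(0 - 3\right)\right) \left(z + 0\right)}{2} = - \frac{\left(z + \left(0 - 3\right)\right) z}{2} = - \frac{\left(z - 3\right) z}{2} = - \frac{\left(-3 + z\right) z}{2} = - \frac{z \left(-3 + z\right)}{2}$)
$71 g{\left(V \right)} - 26 = 71 \cdot \frac{1}{2} \cdot \frac{9}{2} \left(3 - \frac{9}{2}\right) - 26 = 71 \cdot \frac{1}{2} \cdot \frac{9}{2} \left(- \frac{3}{2}\right) - 26 = 71 \left(- \frac{27}{8}\right) - 26 = - \frac{1917}{8} - 26 = - \frac{2125}{8}$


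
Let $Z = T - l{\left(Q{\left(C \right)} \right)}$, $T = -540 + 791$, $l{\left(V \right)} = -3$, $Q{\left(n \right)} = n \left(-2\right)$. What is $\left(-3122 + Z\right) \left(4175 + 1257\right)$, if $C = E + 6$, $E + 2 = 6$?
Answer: $-15578976$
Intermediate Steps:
$E = 4$ ($E = -2 + 6 = 4$)
$C = 10$ ($C = 4 + 6 = 10$)
$Q{\left(n \right)} = - 2 n$
$T = 251$
$Z = 254$ ($Z = 251 - -3 = 251 + 3 = 254$)
$\left(-3122 + Z\right) \left(4175 + 1257\right) = \left(-3122 + 254\right) \left(4175 + 1257\right) = \left(-2868\right) 5432 = -15578976$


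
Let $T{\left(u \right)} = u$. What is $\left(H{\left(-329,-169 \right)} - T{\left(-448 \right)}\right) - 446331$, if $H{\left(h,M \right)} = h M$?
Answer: $-390282$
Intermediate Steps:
$H{\left(h,M \right)} = M h$
$\left(H{\left(-329,-169 \right)} - T{\left(-448 \right)}\right) - 446331 = \left(\left(-169\right) \left(-329\right) - -448\right) - 446331 = \left(55601 + 448\right) - 446331 = 56049 - 446331 = -390282$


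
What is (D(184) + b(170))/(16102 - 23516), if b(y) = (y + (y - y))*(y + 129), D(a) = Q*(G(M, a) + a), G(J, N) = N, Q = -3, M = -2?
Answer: -24863/3707 ≈ -6.7070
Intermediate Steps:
D(a) = -6*a (D(a) = -3*(a + a) = -6*a)
b(y) = y*(129 + y) (b(y) = (y + 0)*(129 + y) = y*(129 + y))
(D(184) + b(170))/(16102 - 23516) = (-6*184 + 170*(129 + 170))/(16102 - 23516) = (-1104 + 170*299)/(-7414) = (-1104 + 50830)*(-1/7414) = 49726*(-1/7414) = -24863/3707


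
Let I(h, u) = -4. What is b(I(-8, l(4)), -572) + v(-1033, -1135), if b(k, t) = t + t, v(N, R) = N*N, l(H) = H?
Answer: 1065945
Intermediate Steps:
v(N, R) = N**2
b(k, t) = 2*t
b(I(-8, l(4)), -572) + v(-1033, -1135) = 2*(-572) + (-1033)**2 = -1144 + 1067089 = 1065945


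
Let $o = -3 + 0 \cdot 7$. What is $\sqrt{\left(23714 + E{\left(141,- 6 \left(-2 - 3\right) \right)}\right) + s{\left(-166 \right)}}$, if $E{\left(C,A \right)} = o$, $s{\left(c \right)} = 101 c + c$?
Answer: $\sqrt{6779} \approx 82.335$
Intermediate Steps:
$s{\left(c \right)} = 102 c$
$o = -3$ ($o = -3 + 0 = -3$)
$E{\left(C,A \right)} = -3$
$\sqrt{\left(23714 + E{\left(141,- 6 \left(-2 - 3\right) \right)}\right) + s{\left(-166 \right)}} = \sqrt{\left(23714 - 3\right) + 102 \left(-166\right)} = \sqrt{23711 - 16932} = \sqrt{6779}$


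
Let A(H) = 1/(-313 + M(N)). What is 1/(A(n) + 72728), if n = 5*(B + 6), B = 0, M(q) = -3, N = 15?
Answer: 316/22982047 ≈ 1.3750e-5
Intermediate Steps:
n = 30 (n = 5*(0 + 6) = 5*6 = 30)
A(H) = -1/316 (A(H) = 1/(-313 - 3) = 1/(-316) = -1/316)
1/(A(n) + 72728) = 1/(-1/316 + 72728) = 1/(22982047/316) = 316/22982047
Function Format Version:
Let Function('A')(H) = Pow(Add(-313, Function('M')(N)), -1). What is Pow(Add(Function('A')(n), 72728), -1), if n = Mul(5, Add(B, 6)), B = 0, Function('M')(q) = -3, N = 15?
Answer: Rational(316, 22982047) ≈ 1.3750e-5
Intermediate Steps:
n = 30 (n = Mul(5, Add(0, 6)) = Mul(5, 6) = 30)
Function('A')(H) = Rational(-1, 316) (Function('A')(H) = Pow(Add(-313, -3), -1) = Pow(-316, -1) = Rational(-1, 316))
Pow(Add(Function('A')(n), 72728), -1) = Pow(Add(Rational(-1, 316), 72728), -1) = Pow(Rational(22982047, 316), -1) = Rational(316, 22982047)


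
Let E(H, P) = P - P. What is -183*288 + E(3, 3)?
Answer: -52704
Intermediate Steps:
E(H, P) = 0
-183*288 + E(3, 3) = -183*288 + 0 = -52704 + 0 = -52704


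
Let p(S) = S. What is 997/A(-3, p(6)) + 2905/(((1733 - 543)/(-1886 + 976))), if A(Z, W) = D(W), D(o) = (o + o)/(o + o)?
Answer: -20816/17 ≈ -1224.5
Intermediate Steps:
D(o) = 1 (D(o) = (2*o)/((2*o)) = (2*o)*(1/(2*o)) = 1)
A(Z, W) = 1
997/A(-3, p(6)) + 2905/(((1733 - 543)/(-1886 + 976))) = 997/1 + 2905/(((1733 - 543)/(-1886 + 976))) = 997*1 + 2905/((1190/(-910))) = 997 + 2905/((1190*(-1/910))) = 997 + 2905/(-17/13) = 997 + 2905*(-13/17) = 997 - 37765/17 = -20816/17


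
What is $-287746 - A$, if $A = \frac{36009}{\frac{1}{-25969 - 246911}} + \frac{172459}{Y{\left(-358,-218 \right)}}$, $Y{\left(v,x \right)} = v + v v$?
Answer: $\frac{179400335936255}{18258} \approx 9.8258 \cdot 10^{9}$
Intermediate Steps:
$Y{\left(v,x \right)} = v + v^{2}$
$A = - \frac{179405589602723}{18258}$ ($A = \frac{36009}{\frac{1}{-25969 - 246911}} + \frac{172459}{\left(-358\right) \left(1 - 358\right)} = \frac{36009}{\frac{1}{-272880}} + \frac{172459}{\left(-358\right) \left(-357\right)} = \frac{36009}{- \frac{1}{272880}} + \frac{172459}{127806} = 36009 \left(-272880\right) + 172459 \cdot \frac{1}{127806} = -9826135920 + \frac{24637}{18258} = - \frac{179405589602723}{18258} \approx -9.8261 \cdot 10^{9}$)
$-287746 - A = -287746 - - \frac{179405589602723}{18258} = -287746 + \frac{179405589602723}{18258} = \frac{179400335936255}{18258}$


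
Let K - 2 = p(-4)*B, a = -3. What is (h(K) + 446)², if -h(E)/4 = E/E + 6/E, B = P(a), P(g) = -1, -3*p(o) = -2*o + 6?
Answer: 4804864/25 ≈ 1.9219e+5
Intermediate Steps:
p(o) = -2 + 2*o/3 (p(o) = -(-2*o + 6)/3 = -(6 - 2*o)/3 = -2 + 2*o/3)
B = -1
K = 20/3 (K = 2 + (-2 + (⅔)*(-4))*(-1) = 2 + (-2 - 8/3)*(-1) = 2 - 14/3*(-1) = 2 + 14/3 = 20/3 ≈ 6.6667)
h(E) = -4 - 24/E (h(E) = -4*(E/E + 6/E) = -4*(1 + 6/E) = -4 - 24/E)
(h(K) + 446)² = ((-4 - 24/20/3) + 446)² = ((-4 - 24*3/20) + 446)² = ((-4 - 18/5) + 446)² = (-38/5 + 446)² = (2192/5)² = 4804864/25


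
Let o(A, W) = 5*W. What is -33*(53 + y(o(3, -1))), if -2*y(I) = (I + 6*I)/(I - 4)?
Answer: -10109/6 ≈ -1684.8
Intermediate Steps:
y(I) = -7*I/(2*(-4 + I)) (y(I) = -(I + 6*I)/(2*(I - 4)) = -7*I/(2*(-4 + I)))
-33*(53 + y(o(3, -1))) = -33*(53 - 7*5*(-1)/(-8 + 2*(5*(-1)))) = -33*(53 - 7*(-5)/(-8 + 2*(-5))) = -33*(53 - 7*(-5)/(-8 - 10)) = -33*(53 - 7*(-5)/(-18)) = -33*(53 - 7*(-5)*(-1/18)) = -33*(53 - 35/18) = -33*919/18 = -10109/6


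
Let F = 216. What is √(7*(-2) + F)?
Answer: √202 ≈ 14.213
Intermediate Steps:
√(7*(-2) + F) = √(7*(-2) + 216) = √(-14 + 216) = √202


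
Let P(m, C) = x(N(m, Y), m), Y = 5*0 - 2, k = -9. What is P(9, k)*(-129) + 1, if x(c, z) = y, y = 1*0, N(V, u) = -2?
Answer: 1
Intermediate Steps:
Y = -2 (Y = 0 - 2 = -2)
y = 0
x(c, z) = 0
P(m, C) = 0
P(9, k)*(-129) + 1 = 0*(-129) + 1 = 0 + 1 = 1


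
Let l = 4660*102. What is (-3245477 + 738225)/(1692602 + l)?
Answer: -1253626/1083961 ≈ -1.1565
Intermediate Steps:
l = 475320
(-3245477 + 738225)/(1692602 + l) = (-3245477 + 738225)/(1692602 + 475320) = -2507252/2167922 = -2507252*1/2167922 = -1253626/1083961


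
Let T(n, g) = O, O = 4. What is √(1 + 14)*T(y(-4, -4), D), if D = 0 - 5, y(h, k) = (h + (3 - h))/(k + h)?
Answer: 4*√15 ≈ 15.492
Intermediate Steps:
y(h, k) = 3/(h + k)
D = -5
T(n, g) = 4
√(1 + 14)*T(y(-4, -4), D) = √(1 + 14)*4 = √15*4 = 4*√15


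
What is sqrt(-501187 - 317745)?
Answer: 2*I*sqrt(204733) ≈ 904.95*I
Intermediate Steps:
sqrt(-501187 - 317745) = sqrt(-818932) = 2*I*sqrt(204733)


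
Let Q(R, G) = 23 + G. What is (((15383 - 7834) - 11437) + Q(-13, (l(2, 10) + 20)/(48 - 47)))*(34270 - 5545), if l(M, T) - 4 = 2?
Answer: -110275275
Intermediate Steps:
l(M, T) = 6 (l(M, T) = 4 + 2 = 6)
(((15383 - 7834) - 11437) + Q(-13, (l(2, 10) + 20)/(48 - 47)))*(34270 - 5545) = (((15383 - 7834) - 11437) + (23 + (6 + 20)/(48 - 47)))*(34270 - 5545) = ((7549 - 11437) + (23 + 26/1))*28725 = (-3888 + (23 + 26*1))*28725 = (-3888 + (23 + 26))*28725 = (-3888 + 49)*28725 = -3839*28725 = -110275275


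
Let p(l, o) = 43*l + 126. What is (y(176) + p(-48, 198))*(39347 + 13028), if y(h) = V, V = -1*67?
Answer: -105011875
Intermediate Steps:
V = -67
p(l, o) = 126 + 43*l
y(h) = -67
(y(176) + p(-48, 198))*(39347 + 13028) = (-67 + (126 + 43*(-48)))*(39347 + 13028) = (-67 + (126 - 2064))*52375 = (-67 - 1938)*52375 = -2005*52375 = -105011875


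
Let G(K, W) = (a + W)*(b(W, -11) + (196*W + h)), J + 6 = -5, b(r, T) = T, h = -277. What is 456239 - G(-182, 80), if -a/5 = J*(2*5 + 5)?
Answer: -13473521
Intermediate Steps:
J = -11 (J = -6 - 5 = -11)
a = 825 (a = -(-55)*(2*5 + 5) = -(-55)*(10 + 5) = -(-55)*15 = -5*(-165) = 825)
G(K, W) = (-288 + 196*W)*(825 + W) (G(K, W) = (825 + W)*(-11 + (196*W - 277)) = (825 + W)*(-11 + (-277 + 196*W)) = (825 + W)*(-288 + 196*W) = (-288 + 196*W)*(825 + W))
456239 - G(-182, 80) = 456239 - (-237600 + 196*80**2 + 161412*80) = 456239 - (-237600 + 196*6400 + 12912960) = 456239 - (-237600 + 1254400 + 12912960) = 456239 - 1*13929760 = 456239 - 13929760 = -13473521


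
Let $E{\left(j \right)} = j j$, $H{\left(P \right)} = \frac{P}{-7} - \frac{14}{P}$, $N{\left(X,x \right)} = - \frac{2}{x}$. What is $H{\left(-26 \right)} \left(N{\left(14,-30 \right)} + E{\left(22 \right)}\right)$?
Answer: $\frac{936669}{455} \approx 2058.6$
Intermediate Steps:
$H{\left(P \right)} = - \frac{14}{P} - \frac{P}{7}$ ($H{\left(P \right)} = P \left(- \frac{1}{7}\right) - \frac{14}{P} = - \frac{P}{7} - \frac{14}{P} = - \frac{14}{P} - \frac{P}{7}$)
$E{\left(j \right)} = j^{2}$
$H{\left(-26 \right)} \left(N{\left(14,-30 \right)} + E{\left(22 \right)}\right) = \left(- \frac{14}{-26} - - \frac{26}{7}\right) \left(- \frac{2}{-30} + 22^{2}\right) = \left(\left(-14\right) \left(- \frac{1}{26}\right) + \frac{26}{7}\right) \left(\left(-2\right) \left(- \frac{1}{30}\right) + 484\right) = \left(\frac{7}{13} + \frac{26}{7}\right) \left(\frac{1}{15} + 484\right) = \frac{387}{91} \cdot \frac{7261}{15} = \frac{936669}{455}$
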